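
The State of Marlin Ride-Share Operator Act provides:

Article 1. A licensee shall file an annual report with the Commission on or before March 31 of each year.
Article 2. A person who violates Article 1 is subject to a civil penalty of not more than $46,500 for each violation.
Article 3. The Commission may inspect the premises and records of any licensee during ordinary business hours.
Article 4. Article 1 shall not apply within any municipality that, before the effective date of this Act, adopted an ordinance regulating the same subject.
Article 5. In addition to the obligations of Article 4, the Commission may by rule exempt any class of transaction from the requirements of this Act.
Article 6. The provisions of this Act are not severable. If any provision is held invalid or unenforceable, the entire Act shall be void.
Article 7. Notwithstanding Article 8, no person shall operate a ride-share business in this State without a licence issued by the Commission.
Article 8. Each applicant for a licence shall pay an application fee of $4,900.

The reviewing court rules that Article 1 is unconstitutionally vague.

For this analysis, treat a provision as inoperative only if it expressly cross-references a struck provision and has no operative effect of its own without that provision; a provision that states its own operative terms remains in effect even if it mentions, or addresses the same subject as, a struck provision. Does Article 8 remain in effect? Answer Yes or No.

Article 1 is struck. Article 2 operates only by reference to Article 1, so it falls with Article 1. Article 4 merely fixes the local-preemption carve-out from Article 1; with Article 1 gone it has nothing to operate on and falls away. Article 6 provides that the Act is not severable, so the invalidity of any one provision voids the entire Act. No provision of the Act survives. Article 8 is among the inoperative provisions, so the answer is no.

No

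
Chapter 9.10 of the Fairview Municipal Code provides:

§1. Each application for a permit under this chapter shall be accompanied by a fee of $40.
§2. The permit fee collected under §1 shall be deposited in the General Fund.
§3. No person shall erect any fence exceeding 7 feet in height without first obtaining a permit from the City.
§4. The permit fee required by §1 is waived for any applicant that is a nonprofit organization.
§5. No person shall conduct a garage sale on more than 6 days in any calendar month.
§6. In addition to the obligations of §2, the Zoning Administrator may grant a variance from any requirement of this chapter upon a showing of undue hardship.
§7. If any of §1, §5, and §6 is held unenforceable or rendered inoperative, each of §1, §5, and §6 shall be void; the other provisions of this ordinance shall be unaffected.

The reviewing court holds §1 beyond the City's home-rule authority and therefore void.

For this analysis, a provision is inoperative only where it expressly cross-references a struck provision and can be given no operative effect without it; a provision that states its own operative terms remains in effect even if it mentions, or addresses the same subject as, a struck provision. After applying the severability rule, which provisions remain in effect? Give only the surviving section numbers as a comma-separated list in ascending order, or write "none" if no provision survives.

3, 7

§1 is struck. The whole of §2 is the disposition of the permit fee, defined by reference to §1, so §2 cannot stand once §1 is removed. §4 does nothing except set the nonprofit waiver of the permit fee by reference to §1; with §1 gone it has no independent effect and is inoperative. §7 declares §1, §5, and §6 mutually dependent; since one of them has fallen, all of them are of no effect. That brings down §5 and §6 as well. The remainder continues in force under §7. The provisions still in force are §3 and §7.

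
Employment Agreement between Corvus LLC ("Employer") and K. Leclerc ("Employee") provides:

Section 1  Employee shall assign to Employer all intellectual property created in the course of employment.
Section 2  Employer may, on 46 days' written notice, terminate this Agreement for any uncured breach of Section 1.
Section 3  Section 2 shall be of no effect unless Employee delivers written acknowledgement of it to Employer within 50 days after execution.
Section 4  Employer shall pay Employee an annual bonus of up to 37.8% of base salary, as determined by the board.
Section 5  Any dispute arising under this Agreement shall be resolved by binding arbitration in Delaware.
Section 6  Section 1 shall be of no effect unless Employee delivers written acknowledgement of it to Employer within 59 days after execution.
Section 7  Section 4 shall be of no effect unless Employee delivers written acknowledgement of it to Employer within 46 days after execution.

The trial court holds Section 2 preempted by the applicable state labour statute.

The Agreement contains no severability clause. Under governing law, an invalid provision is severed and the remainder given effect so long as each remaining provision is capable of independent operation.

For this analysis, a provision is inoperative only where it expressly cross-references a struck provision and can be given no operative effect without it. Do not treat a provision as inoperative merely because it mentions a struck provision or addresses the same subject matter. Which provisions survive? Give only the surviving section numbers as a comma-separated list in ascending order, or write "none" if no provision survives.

1, 4, 5, 6, 7

Section 2 is struck. Section 3 operates only by reference to Section 2, so it falls with Section 2. Under the stated default rule, only provisions that cannot operate independently fall away; the rest are enforced. Section 1, Section 4, Section 5, Section 6, and Section 7 remain in effect.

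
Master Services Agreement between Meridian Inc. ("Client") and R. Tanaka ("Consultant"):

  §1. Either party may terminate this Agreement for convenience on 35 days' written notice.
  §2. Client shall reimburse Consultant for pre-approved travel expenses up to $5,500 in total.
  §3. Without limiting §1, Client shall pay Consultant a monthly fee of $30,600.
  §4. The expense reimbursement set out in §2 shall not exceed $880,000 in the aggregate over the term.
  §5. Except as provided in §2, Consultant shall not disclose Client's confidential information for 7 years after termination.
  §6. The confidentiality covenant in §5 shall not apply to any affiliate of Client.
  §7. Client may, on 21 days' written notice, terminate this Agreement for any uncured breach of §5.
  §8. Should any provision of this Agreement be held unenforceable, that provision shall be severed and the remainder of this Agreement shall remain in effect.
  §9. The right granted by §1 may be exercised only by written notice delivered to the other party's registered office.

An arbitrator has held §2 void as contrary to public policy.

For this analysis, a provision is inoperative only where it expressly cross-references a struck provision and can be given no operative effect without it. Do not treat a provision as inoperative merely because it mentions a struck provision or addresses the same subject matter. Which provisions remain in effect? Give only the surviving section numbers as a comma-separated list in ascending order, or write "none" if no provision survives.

1, 3, 5, 6, 7, 8, 9

§2 is struck. §4 does nothing except set the aggregate cap on the expense reimbursement by reference to §2; with §2 gone it has no independent effect and is inoperative. §5 mentions §2 but its own obligation stands independently of §2, so §5 is not affected. Under the severability clause in §8, the remaining provisions continue in force. That leaves §1, §3, §5, §6, §7, §8, and §9 in effect.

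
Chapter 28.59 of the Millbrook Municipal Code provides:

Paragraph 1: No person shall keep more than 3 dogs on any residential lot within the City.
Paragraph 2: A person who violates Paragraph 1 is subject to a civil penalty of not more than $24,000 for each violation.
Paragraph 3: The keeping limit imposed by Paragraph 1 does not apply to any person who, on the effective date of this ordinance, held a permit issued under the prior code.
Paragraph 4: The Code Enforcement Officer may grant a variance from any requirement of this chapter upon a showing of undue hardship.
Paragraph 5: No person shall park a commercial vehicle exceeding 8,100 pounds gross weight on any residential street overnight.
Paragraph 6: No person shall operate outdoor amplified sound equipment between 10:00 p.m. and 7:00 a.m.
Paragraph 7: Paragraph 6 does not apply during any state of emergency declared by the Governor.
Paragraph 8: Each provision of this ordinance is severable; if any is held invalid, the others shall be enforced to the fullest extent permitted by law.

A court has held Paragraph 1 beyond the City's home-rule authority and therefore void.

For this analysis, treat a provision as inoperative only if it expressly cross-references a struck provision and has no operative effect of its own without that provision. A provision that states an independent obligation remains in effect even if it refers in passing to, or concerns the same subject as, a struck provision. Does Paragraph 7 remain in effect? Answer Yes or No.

Paragraph 1 is struck. Paragraph 2 merely fixes the civil penalty for violating Paragraph 1; with Paragraph 1 gone it has nothing to operate on and falls away. Paragraph 3 merely fixes the grandfather exemption from Paragraph 1; with Paragraph 1 gone it has nothing to operate on and falls away. Under the severability clause in Paragraph 8, the remaining provisions continue in force. Paragraph 4, Paragraph 5, Paragraph 6, Paragraph 7, and Paragraph 8 remain in effect. Paragraph 7 is among the surviving provisions, so the answer is yes.

Yes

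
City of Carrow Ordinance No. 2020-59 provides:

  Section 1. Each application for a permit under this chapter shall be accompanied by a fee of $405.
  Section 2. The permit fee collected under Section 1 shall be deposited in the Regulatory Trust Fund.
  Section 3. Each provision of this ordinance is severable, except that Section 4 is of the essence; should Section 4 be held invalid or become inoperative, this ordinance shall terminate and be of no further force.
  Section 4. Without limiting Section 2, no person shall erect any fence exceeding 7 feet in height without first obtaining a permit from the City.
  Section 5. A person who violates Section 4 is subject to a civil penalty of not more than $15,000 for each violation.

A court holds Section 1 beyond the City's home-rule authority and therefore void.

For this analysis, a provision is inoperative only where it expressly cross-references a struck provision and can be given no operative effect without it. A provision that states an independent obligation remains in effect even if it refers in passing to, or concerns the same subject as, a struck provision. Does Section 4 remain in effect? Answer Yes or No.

Yes

Section 1 is struck. Section 2 has no operative effect of its own apart from Section 1 and is therefore inoperative. Although Section 4 refers to Section 2, its operative terms do not depend on Section 2, so it remains in effect. Section 3 makes Section 4 an essential term, but Section 4 is unaffected, so the severability proviso in Section 3 preserves the remaining provisions. That leaves Section 3, Section 4, and Section 5 in effect. Section 4 is among the surviving provisions, so the answer is yes.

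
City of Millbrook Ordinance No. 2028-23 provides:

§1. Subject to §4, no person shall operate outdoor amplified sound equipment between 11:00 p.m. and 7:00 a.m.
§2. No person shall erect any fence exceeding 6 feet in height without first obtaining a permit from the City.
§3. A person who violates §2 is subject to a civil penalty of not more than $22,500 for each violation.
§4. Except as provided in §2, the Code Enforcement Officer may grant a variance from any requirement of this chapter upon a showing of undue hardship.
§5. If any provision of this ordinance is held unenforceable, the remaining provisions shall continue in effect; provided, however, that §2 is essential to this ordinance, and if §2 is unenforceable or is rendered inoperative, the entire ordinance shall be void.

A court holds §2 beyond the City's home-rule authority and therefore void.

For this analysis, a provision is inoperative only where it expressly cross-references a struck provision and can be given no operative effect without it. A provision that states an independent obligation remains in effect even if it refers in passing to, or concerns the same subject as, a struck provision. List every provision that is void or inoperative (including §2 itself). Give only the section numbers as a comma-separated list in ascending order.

§2 is struck. The only function of §3 is the civil penalty for violating §2, so it cannot stand once §2 is removed. §5 makes §2 an essential term, and §2 is the provision held invalid; under §5, the entire ordinance is therefore void. No provision of the ordinance survives.

1, 2, 3, 4, 5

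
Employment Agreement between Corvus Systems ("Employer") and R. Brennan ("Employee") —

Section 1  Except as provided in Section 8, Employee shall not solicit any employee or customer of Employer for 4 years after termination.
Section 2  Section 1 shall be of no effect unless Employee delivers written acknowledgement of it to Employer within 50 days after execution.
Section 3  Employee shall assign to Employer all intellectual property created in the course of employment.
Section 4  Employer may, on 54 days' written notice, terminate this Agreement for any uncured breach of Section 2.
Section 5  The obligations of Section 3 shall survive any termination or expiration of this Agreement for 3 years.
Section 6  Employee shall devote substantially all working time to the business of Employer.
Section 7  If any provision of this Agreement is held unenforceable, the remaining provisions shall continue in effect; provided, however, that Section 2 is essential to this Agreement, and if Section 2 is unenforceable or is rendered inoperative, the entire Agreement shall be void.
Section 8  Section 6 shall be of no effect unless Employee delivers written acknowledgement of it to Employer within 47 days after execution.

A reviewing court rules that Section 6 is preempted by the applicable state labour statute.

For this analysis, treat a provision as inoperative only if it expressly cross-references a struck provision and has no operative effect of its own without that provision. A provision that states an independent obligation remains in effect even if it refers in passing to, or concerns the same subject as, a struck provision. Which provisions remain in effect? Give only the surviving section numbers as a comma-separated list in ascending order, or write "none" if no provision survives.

Section 6 is struck. The only function of Section 8 is the acknowledgement condition for Section 6, so it cannot stand once Section 6 is removed. Although Section 1 refers to Section 8, its operative terms do not depend on Section 8, so it remains in effect. Section 7 makes Section 2 an essential term, but Section 2 is unaffected, so the severability proviso in Section 7 preserves the remaining provisions. Section 1, Section 2, Section 3, Section 4, Section 5, and Section 7 remain in effect.

1, 2, 3, 4, 5, 7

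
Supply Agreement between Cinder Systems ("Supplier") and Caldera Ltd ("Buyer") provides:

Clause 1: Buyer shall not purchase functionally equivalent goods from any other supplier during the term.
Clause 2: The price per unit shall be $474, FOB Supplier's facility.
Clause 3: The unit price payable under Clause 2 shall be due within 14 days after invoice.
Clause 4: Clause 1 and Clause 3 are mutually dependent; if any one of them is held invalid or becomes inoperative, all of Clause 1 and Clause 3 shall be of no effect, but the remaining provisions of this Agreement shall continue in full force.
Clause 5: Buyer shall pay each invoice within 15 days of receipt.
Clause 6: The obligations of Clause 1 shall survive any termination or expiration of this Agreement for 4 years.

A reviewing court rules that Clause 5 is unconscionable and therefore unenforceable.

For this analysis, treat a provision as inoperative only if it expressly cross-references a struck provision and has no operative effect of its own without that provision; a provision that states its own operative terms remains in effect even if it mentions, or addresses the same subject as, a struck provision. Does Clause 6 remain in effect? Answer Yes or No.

Clause 5 is struck. No other provision's operative terms depend on Clause 5. Clause 4 ties Clause 1 and Clause 3 together, but none of those is affected here; the remaining provisions continue in force under Clause 4. Clause 1, Clause 2, Clause 3, Clause 4, and Clause 6 remain in effect. Clause 6 is among the surviving provisions, so the answer is yes.

Yes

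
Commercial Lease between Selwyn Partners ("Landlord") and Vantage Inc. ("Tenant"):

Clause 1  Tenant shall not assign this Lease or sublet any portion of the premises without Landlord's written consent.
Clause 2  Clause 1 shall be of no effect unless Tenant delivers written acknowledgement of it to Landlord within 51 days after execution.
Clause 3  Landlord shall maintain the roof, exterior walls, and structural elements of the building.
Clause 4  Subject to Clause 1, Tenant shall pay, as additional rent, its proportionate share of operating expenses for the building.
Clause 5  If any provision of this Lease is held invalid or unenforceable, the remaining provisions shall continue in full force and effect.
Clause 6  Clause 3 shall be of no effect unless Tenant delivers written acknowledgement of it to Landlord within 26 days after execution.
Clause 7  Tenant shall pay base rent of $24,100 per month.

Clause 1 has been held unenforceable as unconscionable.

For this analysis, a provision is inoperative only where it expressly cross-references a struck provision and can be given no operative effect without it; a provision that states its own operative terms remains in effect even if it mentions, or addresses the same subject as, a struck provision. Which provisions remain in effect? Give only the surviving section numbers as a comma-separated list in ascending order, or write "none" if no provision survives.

3, 4, 5, 6, 7

Clause 1 is struck. Clause 2 merely fixes the acknowledgement condition for Clause 1; with Clause 1 gone it has nothing to operate on and falls away. Clause 4 mentions Clause 1 but its own obligation stands independently of Clause 1, so Clause 4 is not affected. Under the severability clause in Clause 5, the remaining provisions continue in force. The provisions still in force are Clause 3, Clause 4, Clause 5, Clause 6, and Clause 7.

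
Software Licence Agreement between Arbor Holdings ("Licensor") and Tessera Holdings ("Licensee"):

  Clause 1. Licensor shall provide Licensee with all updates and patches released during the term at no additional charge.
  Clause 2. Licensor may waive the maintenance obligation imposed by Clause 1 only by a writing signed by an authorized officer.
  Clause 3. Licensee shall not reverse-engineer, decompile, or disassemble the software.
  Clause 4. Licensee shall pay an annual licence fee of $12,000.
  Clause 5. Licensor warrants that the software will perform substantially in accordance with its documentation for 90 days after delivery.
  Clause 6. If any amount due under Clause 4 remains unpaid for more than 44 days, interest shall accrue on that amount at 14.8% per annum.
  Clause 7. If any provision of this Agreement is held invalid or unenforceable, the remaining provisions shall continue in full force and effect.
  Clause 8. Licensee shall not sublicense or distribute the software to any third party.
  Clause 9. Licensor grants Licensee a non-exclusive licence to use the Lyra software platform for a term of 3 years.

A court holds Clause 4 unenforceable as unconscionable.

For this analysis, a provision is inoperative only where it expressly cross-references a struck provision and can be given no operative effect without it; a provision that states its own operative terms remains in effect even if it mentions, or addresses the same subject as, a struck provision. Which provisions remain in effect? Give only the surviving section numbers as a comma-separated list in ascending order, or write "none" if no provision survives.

1, 2, 3, 5, 7, 8, 9

Clause 4 is struck. Clause 6 has no operative effect of its own apart from Clause 4 and is therefore inoperative. Clause 7 is a severability clause and preserves every provision that can still be given independent effect. The provisions still in force are Clause 1, Clause 2, Clause 3, Clause 5, Clause 7, Clause 8, and Clause 9.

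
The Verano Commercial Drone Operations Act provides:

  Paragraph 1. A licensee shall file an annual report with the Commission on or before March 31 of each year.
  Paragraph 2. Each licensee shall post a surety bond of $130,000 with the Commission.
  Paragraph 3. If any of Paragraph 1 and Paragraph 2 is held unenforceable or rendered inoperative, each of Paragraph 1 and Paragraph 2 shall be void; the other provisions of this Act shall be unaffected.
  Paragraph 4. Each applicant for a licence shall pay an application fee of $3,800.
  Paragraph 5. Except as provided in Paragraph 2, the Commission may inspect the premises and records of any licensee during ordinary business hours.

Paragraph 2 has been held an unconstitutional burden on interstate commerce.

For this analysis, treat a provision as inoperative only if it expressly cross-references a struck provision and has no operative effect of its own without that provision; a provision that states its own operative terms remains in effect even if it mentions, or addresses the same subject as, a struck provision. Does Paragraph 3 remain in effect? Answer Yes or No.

Yes

Paragraph 2 is struck. Paragraph 5 mentions Paragraph 2 but its own obligation stands independently of Paragraph 2, so Paragraph 5 is not affected. Nothing else in the Act is defined by reference to Paragraph 2. Paragraph 3 declares Paragraph 1 and Paragraph 2 mutually dependent; since one of them has fallen, all of them are of no effect. That brings down Paragraph 1 as well. The remainder continues in force under Paragraph 3. Paragraph 3, Paragraph 4, and Paragraph 5 remain in effect. Paragraph 3 is among the surviving provisions, so the answer is yes.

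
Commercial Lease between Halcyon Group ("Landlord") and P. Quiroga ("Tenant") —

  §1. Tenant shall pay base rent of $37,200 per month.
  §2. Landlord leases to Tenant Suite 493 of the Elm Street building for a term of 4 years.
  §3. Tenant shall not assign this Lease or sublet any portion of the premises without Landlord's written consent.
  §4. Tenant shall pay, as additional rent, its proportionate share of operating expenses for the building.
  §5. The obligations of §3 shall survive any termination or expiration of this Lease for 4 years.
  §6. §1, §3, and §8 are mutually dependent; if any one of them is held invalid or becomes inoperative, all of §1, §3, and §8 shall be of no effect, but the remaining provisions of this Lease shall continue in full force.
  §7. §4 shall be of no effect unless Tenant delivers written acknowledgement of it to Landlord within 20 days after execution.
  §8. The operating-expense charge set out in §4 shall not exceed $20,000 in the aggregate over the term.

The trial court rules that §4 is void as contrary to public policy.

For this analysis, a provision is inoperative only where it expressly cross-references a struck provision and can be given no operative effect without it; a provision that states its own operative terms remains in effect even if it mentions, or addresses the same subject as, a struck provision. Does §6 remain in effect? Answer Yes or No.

§4 is struck. §7 operates only by reference to §4, so it falls with §4. §8 has no operative effect of its own apart from §4 and is therefore inoperative. §6 declares §1, §3, and §8 mutually dependent; since one of them has fallen, all of them are of no effect. That brings down §1 and §3 as well. §5 in turn depends solely on a provision now struck and likewise falls. The remainder continues in force under §6. That leaves §2 and §6 in effect. §6 is among the surviving provisions, so the answer is yes.

Yes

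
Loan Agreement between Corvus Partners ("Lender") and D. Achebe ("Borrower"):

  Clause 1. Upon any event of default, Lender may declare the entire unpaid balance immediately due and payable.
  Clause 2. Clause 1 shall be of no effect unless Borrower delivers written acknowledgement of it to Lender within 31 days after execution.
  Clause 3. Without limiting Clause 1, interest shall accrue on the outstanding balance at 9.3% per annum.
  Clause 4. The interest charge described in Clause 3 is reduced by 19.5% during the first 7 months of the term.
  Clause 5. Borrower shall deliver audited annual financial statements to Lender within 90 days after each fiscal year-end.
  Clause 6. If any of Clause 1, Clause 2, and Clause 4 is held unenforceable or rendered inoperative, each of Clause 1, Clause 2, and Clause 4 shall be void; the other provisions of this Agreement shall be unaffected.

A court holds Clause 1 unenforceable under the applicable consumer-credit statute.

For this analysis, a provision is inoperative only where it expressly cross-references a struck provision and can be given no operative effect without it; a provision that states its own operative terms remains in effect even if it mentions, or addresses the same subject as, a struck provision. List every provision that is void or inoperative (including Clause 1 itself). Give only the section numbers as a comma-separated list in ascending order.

Clause 1 is struck. Clause 2 merely fixes the acknowledgement condition for Clause 1; with Clause 1 gone it has nothing to operate on and falls away. Clause 3 mentions Clause 1 but its own obligation stands independently of Clause 1, so Clause 3 is not affected. Clause 6 declares Clause 1, Clause 2, and Clause 4 mutually dependent; since one of them has fallen, all of them are of no effect. That brings down Clause 4 as well. The remainder continues in force under Clause 6. The provisions still in force are Clause 3, Clause 5, and Clause 6.

1, 2, 4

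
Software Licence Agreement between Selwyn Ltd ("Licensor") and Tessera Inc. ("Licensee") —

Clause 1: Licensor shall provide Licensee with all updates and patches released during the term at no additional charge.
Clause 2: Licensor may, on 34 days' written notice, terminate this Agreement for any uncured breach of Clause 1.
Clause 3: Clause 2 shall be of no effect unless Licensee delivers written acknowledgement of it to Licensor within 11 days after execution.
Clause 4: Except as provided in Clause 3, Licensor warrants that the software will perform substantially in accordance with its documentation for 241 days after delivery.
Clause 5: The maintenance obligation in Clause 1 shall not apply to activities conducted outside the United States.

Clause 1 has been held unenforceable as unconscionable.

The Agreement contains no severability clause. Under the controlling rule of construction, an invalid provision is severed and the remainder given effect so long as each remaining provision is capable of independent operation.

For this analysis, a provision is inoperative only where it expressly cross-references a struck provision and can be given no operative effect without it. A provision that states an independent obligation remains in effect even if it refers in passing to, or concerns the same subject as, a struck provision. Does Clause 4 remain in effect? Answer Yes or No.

Clause 1 is struck. Clause 2 has no operative effect of its own apart from Clause 1 and is therefore inoperative. Clause 5 operates only by reference to Clause 1, so it falls with Clause 1. The only function of Clause 3 is the acknowledgement condition for Clause 2, so it cannot stand once Clause 2 is removed. Clause 4 mentions Clause 3 but its own obligation stands independently of Clause 3, so Clause 4 is not affected. Under the stated default rule, only provisions that cannot operate independently fall away; the rest are enforced. Only Clause 4 remains in effect. Clause 4 is among the surviving provisions, so the answer is yes.

Yes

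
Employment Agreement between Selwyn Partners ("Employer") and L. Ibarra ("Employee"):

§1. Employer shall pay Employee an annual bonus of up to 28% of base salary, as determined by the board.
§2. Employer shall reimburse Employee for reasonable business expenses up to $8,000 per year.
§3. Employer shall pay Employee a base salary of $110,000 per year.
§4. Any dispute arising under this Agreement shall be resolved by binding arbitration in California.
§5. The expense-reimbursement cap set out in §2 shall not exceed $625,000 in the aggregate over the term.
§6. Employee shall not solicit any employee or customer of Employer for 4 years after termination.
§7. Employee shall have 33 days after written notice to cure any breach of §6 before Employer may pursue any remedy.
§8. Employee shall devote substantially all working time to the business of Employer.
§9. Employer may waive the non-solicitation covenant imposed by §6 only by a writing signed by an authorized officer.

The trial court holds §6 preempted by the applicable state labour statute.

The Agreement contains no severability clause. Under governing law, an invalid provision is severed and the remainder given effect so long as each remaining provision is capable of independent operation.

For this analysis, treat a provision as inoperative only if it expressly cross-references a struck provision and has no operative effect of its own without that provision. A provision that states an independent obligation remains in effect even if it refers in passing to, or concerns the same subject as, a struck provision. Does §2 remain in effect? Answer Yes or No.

Yes

§6 is struck. §7 merely fixes the cure period for breach of §6; with §6 gone it has nothing to operate on and falls away. §9 operates only by reference to §6, so it falls with §6. With no severability clause, the stated default rule severs what cannot stand and enforces each remaining provision that can operate on its own. That leaves §1, §2, §3, §4, §5, and §8 in effect. §2 is among the surviving provisions, so the answer is yes.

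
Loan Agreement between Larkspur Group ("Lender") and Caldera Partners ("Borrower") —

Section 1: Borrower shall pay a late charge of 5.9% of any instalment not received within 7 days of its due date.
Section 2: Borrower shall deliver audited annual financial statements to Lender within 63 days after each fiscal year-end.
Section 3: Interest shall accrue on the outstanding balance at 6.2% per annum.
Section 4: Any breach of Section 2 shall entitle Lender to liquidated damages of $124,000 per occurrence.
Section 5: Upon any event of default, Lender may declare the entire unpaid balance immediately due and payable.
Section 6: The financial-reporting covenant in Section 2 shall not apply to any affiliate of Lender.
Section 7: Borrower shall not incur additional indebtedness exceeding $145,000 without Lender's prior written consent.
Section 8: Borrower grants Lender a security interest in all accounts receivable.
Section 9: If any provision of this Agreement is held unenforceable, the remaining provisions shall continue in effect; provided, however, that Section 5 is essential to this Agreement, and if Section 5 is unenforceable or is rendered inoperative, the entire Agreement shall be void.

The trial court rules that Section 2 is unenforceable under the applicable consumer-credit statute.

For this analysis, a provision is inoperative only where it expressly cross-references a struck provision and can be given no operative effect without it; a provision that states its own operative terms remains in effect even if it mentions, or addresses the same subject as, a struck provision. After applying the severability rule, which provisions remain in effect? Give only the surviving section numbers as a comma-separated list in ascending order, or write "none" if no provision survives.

Section 2 is struck. Section 4 has no operative effect of its own apart from Section 2 and is therefore inoperative. Section 6 operates only by reference to Section 2, so it falls with Section 2. Section 9 makes Section 5 an essential term, but Section 5 is unaffected, so the severability proviso in Section 9 preserves the remaining provisions. That leaves Section 1, Section 3, Section 5, Section 7, Section 8, and Section 9 in effect.

1, 3, 5, 7, 8, 9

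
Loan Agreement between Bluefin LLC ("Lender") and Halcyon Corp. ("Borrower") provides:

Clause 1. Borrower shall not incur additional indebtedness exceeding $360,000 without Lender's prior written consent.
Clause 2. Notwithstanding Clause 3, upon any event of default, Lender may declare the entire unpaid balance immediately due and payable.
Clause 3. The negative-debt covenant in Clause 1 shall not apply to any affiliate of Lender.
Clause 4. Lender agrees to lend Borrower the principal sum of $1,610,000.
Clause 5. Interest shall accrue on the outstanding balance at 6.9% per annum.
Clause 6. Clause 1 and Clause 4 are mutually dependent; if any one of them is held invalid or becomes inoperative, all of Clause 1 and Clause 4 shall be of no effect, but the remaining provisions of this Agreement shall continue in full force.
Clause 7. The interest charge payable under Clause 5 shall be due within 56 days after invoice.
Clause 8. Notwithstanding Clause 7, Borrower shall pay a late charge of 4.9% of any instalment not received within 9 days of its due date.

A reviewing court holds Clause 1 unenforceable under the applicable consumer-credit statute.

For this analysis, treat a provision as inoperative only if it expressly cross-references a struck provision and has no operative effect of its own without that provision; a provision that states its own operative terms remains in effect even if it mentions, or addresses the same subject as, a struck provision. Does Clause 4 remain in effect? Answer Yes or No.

No

Clause 1 is struck. Clause 3 operates only by reference to Clause 1, so it falls with Clause 1. Clause 2 mentions Clause 3 but its own obligation stands independently of Clause 3, so Clause 2 is not affected. Clause 6 declares Clause 1 and Clause 4 mutually dependent; since one of them has fallen, all of them are of no effect. That brings down Clause 4 as well. The remainder continues in force under Clause 6. The provisions still in force are Clause 2, Clause 5, Clause 6, Clause 7, and Clause 8. Clause 4 is among the inoperative provisions, so the answer is no.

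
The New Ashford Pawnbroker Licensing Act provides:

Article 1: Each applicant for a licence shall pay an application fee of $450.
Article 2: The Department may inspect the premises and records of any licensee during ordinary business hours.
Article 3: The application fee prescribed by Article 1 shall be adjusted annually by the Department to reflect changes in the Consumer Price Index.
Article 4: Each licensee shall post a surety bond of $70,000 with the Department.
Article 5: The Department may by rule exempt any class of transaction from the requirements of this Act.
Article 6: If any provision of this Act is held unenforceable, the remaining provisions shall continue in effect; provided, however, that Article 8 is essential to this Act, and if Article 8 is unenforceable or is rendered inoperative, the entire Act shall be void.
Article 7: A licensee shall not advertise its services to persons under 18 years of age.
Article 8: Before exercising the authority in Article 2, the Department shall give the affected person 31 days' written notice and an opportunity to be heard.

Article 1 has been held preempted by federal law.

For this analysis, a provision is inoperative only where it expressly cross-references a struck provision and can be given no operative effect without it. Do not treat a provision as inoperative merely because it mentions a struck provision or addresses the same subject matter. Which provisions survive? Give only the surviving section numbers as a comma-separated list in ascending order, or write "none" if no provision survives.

Article 1 is struck. The whole of Article 3 is the indexation of the application fee, defined by reference to Article 1, so Article 3 cannot stand once Article 1 is removed. Article 6 makes Article 8 an essential term, but Article 8 is unaffected, so the severability proviso in Article 6 preserves the remaining provisions. Article 2, Article 4, Article 5, Article 6, Article 7, and Article 8 remain in effect.

2, 4, 5, 6, 7, 8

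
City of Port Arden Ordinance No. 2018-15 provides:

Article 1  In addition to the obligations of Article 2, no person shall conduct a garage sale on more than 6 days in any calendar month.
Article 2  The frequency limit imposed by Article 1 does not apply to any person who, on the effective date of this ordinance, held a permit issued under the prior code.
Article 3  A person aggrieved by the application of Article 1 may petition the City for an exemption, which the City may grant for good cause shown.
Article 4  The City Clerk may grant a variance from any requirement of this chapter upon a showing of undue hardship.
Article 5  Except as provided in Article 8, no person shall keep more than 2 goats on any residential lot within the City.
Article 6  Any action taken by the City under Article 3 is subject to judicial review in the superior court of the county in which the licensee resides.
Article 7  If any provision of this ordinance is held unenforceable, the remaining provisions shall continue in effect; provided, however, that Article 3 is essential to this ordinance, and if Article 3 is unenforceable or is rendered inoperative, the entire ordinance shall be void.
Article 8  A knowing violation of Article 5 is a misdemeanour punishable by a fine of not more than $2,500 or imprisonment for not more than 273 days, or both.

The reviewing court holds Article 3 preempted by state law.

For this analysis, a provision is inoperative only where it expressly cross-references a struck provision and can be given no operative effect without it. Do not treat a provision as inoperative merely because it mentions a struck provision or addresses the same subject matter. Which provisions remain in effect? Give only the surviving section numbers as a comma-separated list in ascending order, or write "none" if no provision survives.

Article 3 is struck. Article 6 operates only by reference to Article 3, so it falls with Article 3. Article 7 makes Article 3 an essential term, and Article 3 is the provision held invalid; under Article 7, the entire ordinance is therefore void. No provision of the ordinance survives.

none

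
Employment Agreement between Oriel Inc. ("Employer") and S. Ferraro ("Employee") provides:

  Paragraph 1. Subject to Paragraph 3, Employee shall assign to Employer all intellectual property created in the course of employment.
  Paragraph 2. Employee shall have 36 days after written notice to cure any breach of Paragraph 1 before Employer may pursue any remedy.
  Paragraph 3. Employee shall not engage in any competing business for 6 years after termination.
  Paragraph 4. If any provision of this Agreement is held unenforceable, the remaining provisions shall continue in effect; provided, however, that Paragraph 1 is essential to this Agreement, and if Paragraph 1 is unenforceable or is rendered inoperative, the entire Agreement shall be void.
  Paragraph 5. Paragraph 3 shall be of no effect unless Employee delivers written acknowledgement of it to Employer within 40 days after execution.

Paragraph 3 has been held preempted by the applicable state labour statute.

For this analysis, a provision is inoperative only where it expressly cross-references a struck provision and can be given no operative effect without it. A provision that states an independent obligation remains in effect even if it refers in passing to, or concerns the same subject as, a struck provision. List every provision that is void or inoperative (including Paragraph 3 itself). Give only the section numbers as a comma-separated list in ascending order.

Paragraph 3 is struck. Paragraph 5 operates only by reference to Paragraph 3, so it falls with Paragraph 3. Although Paragraph 1 refers to Paragraph 3, its operative terms do not depend on Paragraph 3, so it remains in effect. Paragraph 4 makes Paragraph 1 an essential term, but Paragraph 1 is unaffected, so the severability proviso in Paragraph 4 preserves the remaining provisions. Paragraph 1, Paragraph 2, and Paragraph 4 remain in effect.

3, 5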